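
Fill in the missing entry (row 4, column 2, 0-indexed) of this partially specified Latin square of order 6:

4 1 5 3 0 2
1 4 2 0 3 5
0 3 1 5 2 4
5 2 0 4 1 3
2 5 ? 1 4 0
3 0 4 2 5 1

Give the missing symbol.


Row 4 contains symbols [0, 1, 2, 4, 5] — missing [3].
Column 2 contains symbols [0, 1, 2, 4, 5] — missing [3].
The missing symbol must appear in both missing sets; intersection = [3].
Therefore the hidden value is 3.

Missing value = 3.


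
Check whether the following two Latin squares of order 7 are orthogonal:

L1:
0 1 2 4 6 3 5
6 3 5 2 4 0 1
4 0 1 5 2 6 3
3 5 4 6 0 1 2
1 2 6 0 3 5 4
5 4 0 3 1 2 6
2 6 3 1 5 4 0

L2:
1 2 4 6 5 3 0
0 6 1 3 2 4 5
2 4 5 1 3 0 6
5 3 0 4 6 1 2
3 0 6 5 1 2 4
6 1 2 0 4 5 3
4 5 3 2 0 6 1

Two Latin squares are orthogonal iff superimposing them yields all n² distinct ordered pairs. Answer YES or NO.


Form the n² = 49 superimposed pairs (L1[i][j], L2[i][j]), row by row (rows and columns indexed from 0):
row 0: (0,1) (1,2) (2,4) (4,6) (6,5) (3,3) (5,0)
row 1: (6,0) (3,6) (5,1) (2,3) (4,2) (0,4) (1,5)
row 2: (4,2) (0,4) (1,5) (5,1) (2,3) (6,0) (3,6)
row 3: (3,5) (5,3) (4,0) (6,4) (0,6) (1,1) (2,2)
row 4: (1,3) (2,0) (6,6) (0,5) (3,1) (5,2) (4,4)
row 5: (5,6) (4,1) (0,2) (3,0) (1,4) (2,5) (6,3)
row 6: (2,4) (6,5) (3,3) (1,2) (5,0) (4,6) (0,1)
Orthogonality requires all 49 pairs distinct.
But the pair (4,2) repeats: cell (1,4) has L1 = 4, L2 = 2, and cell (2,0) has L1 = 4, L2 = 2.
A repeated pair means some other pair never occurs (only 35 distinct pairs out of 49), so the squares are not orthogonal.
Conclusion: NO.

NO


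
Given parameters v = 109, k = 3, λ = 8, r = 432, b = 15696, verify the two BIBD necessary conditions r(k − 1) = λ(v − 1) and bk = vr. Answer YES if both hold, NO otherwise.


Condition (i): r(k − 1) = 432·2 = 864; λ(v − 1) = 8·108 = 864. Match? YES.
Condition (ii): bk = 15696·3 = 47088; vr = 109·432 = 47088. Match? YES.
Both conditions hold? YES.

YES


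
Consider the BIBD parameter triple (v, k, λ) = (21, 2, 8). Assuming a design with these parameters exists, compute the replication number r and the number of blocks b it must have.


Any 2-(v, k, λ) BIBD satisfies two necessary conditions:
  (i)  Each point sits in r blocks, and counting incidences through any fixed point gives r(k − 1) = λ(v − 1), so r = λ(v − 1)/(k − 1).
  (ii) Total incidences bk = vr, so b = vr/k.
Step 1: r = λ(v − 1)/(k − 1) = 8·(21 − 1)/(2 − 1) = 8·20/1 = 160/1 = 160.
Step 2: b = vr/k = 21·160/2 = 3360/2 = 1680.
Check integrality: r = 160 ∈ Z ✓, b = 1680 ∈ Z ✓.
(These identities are necessary conditions: they determine r and b for any design with these parameters, but do not by themselves prove that one exists.)

r = 160, b = 1680.


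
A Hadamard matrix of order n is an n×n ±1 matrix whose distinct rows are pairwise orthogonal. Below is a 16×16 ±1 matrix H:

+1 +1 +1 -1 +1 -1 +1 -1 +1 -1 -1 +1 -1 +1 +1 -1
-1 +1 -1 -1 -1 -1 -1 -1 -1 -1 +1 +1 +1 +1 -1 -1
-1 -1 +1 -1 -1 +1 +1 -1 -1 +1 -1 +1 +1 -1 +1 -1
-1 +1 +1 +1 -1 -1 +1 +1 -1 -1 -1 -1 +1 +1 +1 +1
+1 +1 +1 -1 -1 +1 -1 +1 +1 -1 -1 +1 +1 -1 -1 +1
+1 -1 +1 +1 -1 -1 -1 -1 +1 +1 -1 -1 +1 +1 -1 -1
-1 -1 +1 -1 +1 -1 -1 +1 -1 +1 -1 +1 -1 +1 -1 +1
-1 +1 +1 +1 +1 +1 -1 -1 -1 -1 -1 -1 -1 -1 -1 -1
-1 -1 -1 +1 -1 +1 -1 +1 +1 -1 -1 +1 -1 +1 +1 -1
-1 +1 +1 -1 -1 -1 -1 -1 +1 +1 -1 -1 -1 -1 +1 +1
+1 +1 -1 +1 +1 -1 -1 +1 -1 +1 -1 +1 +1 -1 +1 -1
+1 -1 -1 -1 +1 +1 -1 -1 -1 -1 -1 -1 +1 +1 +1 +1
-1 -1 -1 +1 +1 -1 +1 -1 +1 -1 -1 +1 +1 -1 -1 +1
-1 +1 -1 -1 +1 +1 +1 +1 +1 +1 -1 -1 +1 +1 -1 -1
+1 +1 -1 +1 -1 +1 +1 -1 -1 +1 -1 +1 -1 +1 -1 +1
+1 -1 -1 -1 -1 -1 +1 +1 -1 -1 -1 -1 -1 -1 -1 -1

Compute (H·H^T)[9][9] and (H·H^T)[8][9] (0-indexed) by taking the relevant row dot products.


Row 8 of H: [-1, -1, -1, 1, -1, 1, -1, 1, 1, -1, -1, 1, -1, 1, 1, -1].
Row 9 of H: [-1, 1, 1, -1, -1, -1, -1, -1, 1, 1, -1, -1, -1, -1, 1, 1].
(H·H^T)[9][9] = Σ_j H[9][j]·H[9][j] = (-1)² + (1)² + (1)² + (-1)² + (-1)² + (-1)² + (-1)² + (-1)² + (1)² + (1)² + (-1)² + (-1)² + (-1)² + (-1)² + (1)² + (1)² = 1 + 1 + 1 + 1 + 1 + 1 + 1 + 1 + 1 + 1 + 1 + 1 + 1 + 1 + 1 + 1 = 16.
(H·H^T)[8][9] = Σ_j H[8][j]·H[9][j] = (-1)·(-1) + (-1)·(1) + (-1)·(1) + (1)·(-1) + (-1)·(-1) + (1)·(-1) + (-1)·(-1) + (1)·(-1) + (1)·(1) + (-1)·(1) + (-1)·(-1) + (1)·(-1) + (-1)·(-1) + (1)·(-1) + (1)·(1) + (-1)·(1) = 1 + -1 + -1 + -1 + 1 + -1 + 1 + -1 + 1 + -1 + 1 + -1 + 1 + -1 + 1 + -1 = -2.
Rows 8 and 9 are not orthogonal (dot product = -2 ≠ 0), so H is not a Hadamard matrix.

(9,9) entry = 16; (8,9) entry = -2.


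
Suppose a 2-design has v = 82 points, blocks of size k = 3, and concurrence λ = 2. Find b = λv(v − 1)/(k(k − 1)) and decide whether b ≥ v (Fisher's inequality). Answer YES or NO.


r = λ(v − 1)/(k − 1) = 2·81/2 = 81.
b = vr/k = 82·81/3 = 2214.
Fisher's inequality: b ≥ v ⇔ 2214 ≥ 82? YES.

YES


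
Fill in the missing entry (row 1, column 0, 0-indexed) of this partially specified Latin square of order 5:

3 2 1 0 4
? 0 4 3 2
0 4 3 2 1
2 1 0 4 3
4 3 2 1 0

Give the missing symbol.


Row 1 contains symbols [0, 2, 3, 4] — missing [1].
Column 0 contains symbols [0, 2, 3, 4] — missing [1].
The missing symbol must appear in both missing sets; intersection = [1].
Therefore the hidden value is 1.

Missing value = 1.


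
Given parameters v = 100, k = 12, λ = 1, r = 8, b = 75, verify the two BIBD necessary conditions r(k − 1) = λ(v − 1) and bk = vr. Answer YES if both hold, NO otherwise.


Condition (i): r(k − 1) = 8·11 = 88; λ(v − 1) = 1·99 = 99. Match? NO.
Condition (ii): bk = 75·12 = 900; vr = 100·8 = 800. Match? NO.
Both conditions hold? NO.

NO


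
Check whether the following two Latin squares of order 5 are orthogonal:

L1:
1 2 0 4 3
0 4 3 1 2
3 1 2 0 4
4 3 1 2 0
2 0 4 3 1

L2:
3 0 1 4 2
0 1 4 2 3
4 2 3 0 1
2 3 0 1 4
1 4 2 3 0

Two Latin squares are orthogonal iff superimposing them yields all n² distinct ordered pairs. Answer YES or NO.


Form the n² = 25 superimposed pairs (L1[i][j], L2[i][j]), row by row (rows and columns indexed from 0):
row 0: (1,3) (2,0) (0,1) (4,4) (3,2)
row 1: (0,0) (4,1) (3,4) (1,2) (2,3)
row 2: (3,4) (1,2) (2,3) (0,0) (4,1)
row 3: (4,2) (3,3) (1,0) (2,1) (0,4)
row 4: (2,1) (0,4) (4,2) (3,3) (1,0)
Orthogonality requires all 25 pairs distinct.
But the pair (3,4) repeats: cell (1,2) has L1 = 3, L2 = 4, and cell (2,0) has L1 = 3, L2 = 4.
A repeated pair means some other pair never occurs (only 15 distinct pairs out of 25), so the squares are not orthogonal.
Conclusion: NO.

NO


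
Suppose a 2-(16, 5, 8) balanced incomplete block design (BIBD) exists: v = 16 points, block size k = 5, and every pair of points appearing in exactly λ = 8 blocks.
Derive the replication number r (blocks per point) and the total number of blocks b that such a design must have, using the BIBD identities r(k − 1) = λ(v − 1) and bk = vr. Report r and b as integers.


Any 2-(v, k, λ) BIBD satisfies two necessary conditions:
  (i)  Each point sits in r blocks, and counting incidences through any fixed point gives r(k − 1) = λ(v − 1), so r = λ(v − 1)/(k − 1).
  (ii) Total incidences bk = vr, so b = vr/k.
Step 1: r = λ(v − 1)/(k − 1) = 8·(16 − 1)/(5 − 1) = 8·15/4 = 120/4 = 30.
Step 2: b = vr/k = 16·30/5 = 480/5 = 96.
Check integrality: r = 30 ∈ Z ✓, b = 96 ∈ Z ✓.
(These identities are necessary conditions: they determine r and b for any design with these parameters, but do not by themselves prove that one exists.)

r = 30, b = 96.


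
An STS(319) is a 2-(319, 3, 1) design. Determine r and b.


An STS(v) is a 2-(v, 3, 1) BIBD: block size k = 3, λ = 1.
Replication: r(k − 1) = λ(v − 1) ⇒ r·2 = 319 − 1 = 318 ⇒ r = 159.
Block count: bk = vr ⇒ b·3 = 319·159 = 50721 ⇒ b = 16907.
(Check via b = v(v − 1)/6 = 319·318/6 = 101442/6 = 16907.)

r = 159, b = 16907.


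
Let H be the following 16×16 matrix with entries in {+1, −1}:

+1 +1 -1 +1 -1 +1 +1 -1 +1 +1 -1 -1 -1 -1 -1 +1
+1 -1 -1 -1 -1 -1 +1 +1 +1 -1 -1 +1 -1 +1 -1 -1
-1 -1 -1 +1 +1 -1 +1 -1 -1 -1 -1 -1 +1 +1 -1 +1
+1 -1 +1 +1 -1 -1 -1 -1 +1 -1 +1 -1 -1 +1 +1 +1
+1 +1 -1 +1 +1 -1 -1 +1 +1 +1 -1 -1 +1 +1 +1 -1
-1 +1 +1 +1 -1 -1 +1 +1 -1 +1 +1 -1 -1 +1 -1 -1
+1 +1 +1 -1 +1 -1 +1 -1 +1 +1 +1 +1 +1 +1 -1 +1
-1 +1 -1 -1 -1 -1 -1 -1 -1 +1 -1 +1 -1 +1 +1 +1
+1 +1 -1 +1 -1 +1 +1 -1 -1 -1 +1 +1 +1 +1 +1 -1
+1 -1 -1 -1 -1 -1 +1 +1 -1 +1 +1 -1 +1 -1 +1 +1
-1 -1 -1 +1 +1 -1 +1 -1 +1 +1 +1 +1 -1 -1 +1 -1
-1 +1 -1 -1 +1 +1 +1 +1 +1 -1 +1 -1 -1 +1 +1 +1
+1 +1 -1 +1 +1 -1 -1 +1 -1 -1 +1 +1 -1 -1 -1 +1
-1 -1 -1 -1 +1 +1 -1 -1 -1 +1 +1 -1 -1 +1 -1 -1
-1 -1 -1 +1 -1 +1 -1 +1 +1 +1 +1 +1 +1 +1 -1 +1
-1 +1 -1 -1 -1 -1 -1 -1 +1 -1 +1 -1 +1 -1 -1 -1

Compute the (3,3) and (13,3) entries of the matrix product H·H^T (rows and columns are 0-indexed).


Row 3 of H: [1, -1, 1, 1, -1, -1, -1, -1, 1, -1, 1, -1, -1, 1, 1, 1].
Row 13 of H: [-1, -1, -1, -1, 1, 1, -1, -1, -1, 1, 1, -1, -1, 1, -1, -1].
(H·H^T)[3][3] = Σ_j H[3][j]·H[3][j] = (1)² + (-1)² + (1)² + (1)² + (-1)² + (-1)² + (-1)² + (-1)² + (1)² + (-1)² + (1)² + (-1)² + (-1)² + (1)² + (1)² + (1)² = 1 + 1 + 1 + 1 + 1 + 1 + 1 + 1 + 1 + 1 + 1 + 1 + 1 + 1 + 1 + 1 = 16.
(H·H^T)[13][3] = Σ_j H[13][j]·H[3][j] = (-1)·(1) + (-1)·(-1) + (-1)·(1) + (-1)·(1) + (1)·(-1) + (1)·(-1) + (-1)·(-1) + (-1)·(-1) + (-1)·(1) + (1)·(-1) + (1)·(1) + (-1)·(-1) + (-1)·(-1) + (1)·(1) + (-1)·(1) + (-1)·(1) = -1 + 1 + -1 + -1 + -1 + -1 + 1 + 1 + -1 + -1 + 1 + 1 + 1 + 1 + -1 + -1 = -2.
Rows 13 and 3 are not orthogonal (dot product = -2 ≠ 0), so H is not a Hadamard matrix.

(3,3) entry = 16; (13,3) entry = -2.


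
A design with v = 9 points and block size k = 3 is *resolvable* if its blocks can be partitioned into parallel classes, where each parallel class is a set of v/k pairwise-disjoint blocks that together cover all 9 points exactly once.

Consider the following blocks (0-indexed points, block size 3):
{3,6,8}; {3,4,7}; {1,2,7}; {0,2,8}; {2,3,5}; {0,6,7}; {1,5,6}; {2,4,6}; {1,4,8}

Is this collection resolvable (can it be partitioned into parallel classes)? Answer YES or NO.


v = 9, block size k = 3, number of blocks = 9.
For resolvability, blocks must partition into parallel classes of size v/k = 3.
Total blocks must therefore be a multiple of 3: 9 = 3·3 + 0 ⇒ divisible ✓.
Consider block {3,6,8}. The only other block(s) in the collection disjoint from it are {1,2,7} — just 1 block(s). Any parallel class containing {3,6,8} would need 2 other blocks each disjoint from it, so no parallel class of size 3 can contain {3,6,8}.
Since every block must belong to some parallel class in a resolution, the collection cannot be partitioned into parallel classes.
Resolvable? NO.

NO


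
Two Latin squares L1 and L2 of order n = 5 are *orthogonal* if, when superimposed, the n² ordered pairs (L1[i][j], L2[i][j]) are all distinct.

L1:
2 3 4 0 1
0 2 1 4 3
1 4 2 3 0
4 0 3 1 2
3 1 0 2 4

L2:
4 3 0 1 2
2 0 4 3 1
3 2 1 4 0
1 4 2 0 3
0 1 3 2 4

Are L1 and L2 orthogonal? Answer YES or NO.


Form the n² = 25 superimposed pairs (L1[i][j], L2[i][j]), row by row (rows and columns indexed from 0):
row 0: (2,4) (3,3) (4,0) (0,1) (1,2)
row 1: (0,2) (2,0) (1,4) (4,3) (3,1)
row 2: (1,3) (4,2) (2,1) (3,4) (0,0)
row 3: (4,1) (0,4) (3,2) (1,0) (2,3)
row 4: (3,0) (1,1) (0,3) (2,2) (4,4)
Orthogonality requires all 25 pairs distinct.
Check by first coordinate: for each symbol s of L1, list the L2 entries in the n cells where L1 = s; they must all differ.
  L1 = 0: L2 entries (in reading order) 1, 2, 0, 4, 3 — all 5 distinct ✓
  L1 = 1: L2 entries (in reading order) 2, 4, 3, 0, 1 — all 5 distinct ✓
  L1 = 2: L2 entries (in reading order) 4, 0, 1, 3, 2 — all 5 distinct ✓
  L1 = 3: L2 entries (in reading order) 3, 1, 4, 2, 0 — all 5 distinct ✓
  L1 = 4: L2 entries (in reading order) 0, 3, 2, 1, 4 — all 5 distinct ✓
Every symbol of L1 meets every symbol of L2 exactly once, so all 25 pairs are distinct (25 of 25).
Conclusion: YES.

YES


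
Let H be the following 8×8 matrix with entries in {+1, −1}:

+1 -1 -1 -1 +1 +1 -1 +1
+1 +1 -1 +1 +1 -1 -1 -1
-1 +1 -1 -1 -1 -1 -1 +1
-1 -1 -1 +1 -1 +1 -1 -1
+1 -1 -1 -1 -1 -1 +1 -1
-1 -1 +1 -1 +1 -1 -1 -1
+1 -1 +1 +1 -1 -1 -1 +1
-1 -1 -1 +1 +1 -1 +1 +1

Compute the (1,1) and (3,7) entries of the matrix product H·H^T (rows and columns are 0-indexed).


Row 1 of H: [1, 1, -1, 1, 1, -1, -1, -1].
Row 3 of H: [-1, -1, -1, 1, -1, 1, -1, -1].
Row 7 of H: [-1, -1, -1, 1, 1, -1, 1, 1].
(H·H^T)[1][1] = Σ_j H[1][j]·H[1][j] = (1)² + (1)² + (-1)² + (1)² + (1)² + (-1)² + (-1)² + (-1)² = 1 + 1 + 1 + 1 + 1 + 1 + 1 + 1 = 8.
(H·H^T)[3][7] = Σ_j H[3][j]·H[7][j] = (-1)·(-1) + (-1)·(-1) + (-1)·(-1) + (1)·(1) + (-1)·(1) + (1)·(-1) + (-1)·(1) + (-1)·(1) = 1 + 1 + 1 + 1 + -1 + -1 + -1 + -1 = 0.
So rows 3 and 7 are orthogonal; the diagonal entry equals n = 8.

(1,1) entry = 8; (3,7) entry = 0.


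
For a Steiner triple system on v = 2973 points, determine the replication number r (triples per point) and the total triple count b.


An STS(v) is a 2-(v, 3, 1) BIBD: block size k = 3, λ = 1.
Replication: r(k − 1) = λ(v − 1) ⇒ r·2 = 2973 − 1 = 2972 ⇒ r = 1486.
Block count: bk = vr ⇒ b·3 = 2973·1486 = 4417878 ⇒ b = 1472626.

r = 1486, b = 1472626.


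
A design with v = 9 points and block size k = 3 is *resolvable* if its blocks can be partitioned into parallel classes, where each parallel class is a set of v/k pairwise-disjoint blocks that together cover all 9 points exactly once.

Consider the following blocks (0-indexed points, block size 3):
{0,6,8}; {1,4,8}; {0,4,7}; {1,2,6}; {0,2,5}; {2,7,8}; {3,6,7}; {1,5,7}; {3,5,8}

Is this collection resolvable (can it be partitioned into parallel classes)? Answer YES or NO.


v = 9, block size k = 3, number of blocks = 9.
For resolvability, blocks must partition into parallel classes of size v/k = 3.
Total blocks must therefore be a multiple of 3: 9 = 3·3 + 0 ⇒ divisible ✓.
Consider block {0,6,8}. The only other block(s) in the collection disjoint from it are {1,5,7} — just 1 block(s). Any parallel class containing {0,6,8} would need 2 other blocks each disjoint from it, so no parallel class of size 3 can contain {0,6,8}.
Since every block must belong to some parallel class in a resolution, the collection cannot be partitioned into parallel classes.
Resolvable? NO.

NO


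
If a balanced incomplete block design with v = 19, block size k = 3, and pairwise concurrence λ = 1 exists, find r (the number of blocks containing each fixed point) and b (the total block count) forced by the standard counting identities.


Any 2-(v, k, λ) BIBD satisfies two necessary conditions:
  (i)  Each point sits in r blocks, and counting incidences through any fixed point gives r(k − 1) = λ(v − 1), so r = λ(v − 1)/(k − 1).
  (ii) Total incidences bk = vr, so b = vr/k.
Step 1: r = λ(v − 1)/(k − 1) = 1·(19 − 1)/(3 − 1) = 1·18/2 = 18/2 = 9.
Step 2: b = vr/k = 19·9/3 = 171/3 = 57.
Check integrality: r = 9 ∈ Z ✓, b = 57 ∈ Z ✓.
(These identities are necessary conditions: they determine r and b for any design with these parameters, but do not by themselves prove that one exists.)

r = 9, b = 57.


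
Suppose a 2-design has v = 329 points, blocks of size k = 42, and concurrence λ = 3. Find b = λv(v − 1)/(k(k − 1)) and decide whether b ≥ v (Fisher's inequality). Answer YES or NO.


b = λv(v − 1)/(k(k − 1)) = 3·329·328/(42·41) = 323736/1722 = 188.
Compare with v = 329: b < v, so Fisher's inequality fails.

NO


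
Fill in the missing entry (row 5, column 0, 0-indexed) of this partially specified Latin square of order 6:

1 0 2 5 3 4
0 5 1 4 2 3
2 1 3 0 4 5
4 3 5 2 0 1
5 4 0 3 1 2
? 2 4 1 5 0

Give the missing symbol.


Row 5 contains symbols [0, 1, 2, 4, 5] — missing [3].
Column 0 contains symbols [0, 1, 2, 4, 5] — missing [3].
The missing symbol must appear in both missing sets; intersection = [3].
Therefore the hidden value is 3.

Missing value = 3.


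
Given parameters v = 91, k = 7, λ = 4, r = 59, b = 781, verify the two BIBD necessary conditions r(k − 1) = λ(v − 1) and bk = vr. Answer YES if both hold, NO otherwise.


Condition (i): r(k − 1) = 59·6 = 354; λ(v − 1) = 4·90 = 360. Match? NO.
Condition (ii): bk = 781·7 = 5467; vr = 91·59 = 5369. Match? NO.
Both conditions hold? NO.

NO


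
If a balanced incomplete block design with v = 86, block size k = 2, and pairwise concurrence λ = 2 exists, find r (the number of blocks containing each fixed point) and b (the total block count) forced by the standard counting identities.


Any 2-(v, k, λ) BIBD satisfies two necessary conditions:
  (i)  Each point sits in r blocks, and counting incidences through any fixed point gives r(k − 1) = λ(v − 1), so r = λ(v − 1)/(k − 1).
  (ii) Total incidences bk = vr, so b = vr/k.
Step 1: r = λ(v − 1)/(k − 1) = 2·(86 − 1)/(2 − 1) = 2·85/1 = 170/1 = 170.
Step 2: b = vr/k = 86·170/2 = 14620/2 = 7310.
Check integrality: r = 170 ∈ Z ✓, b = 7310 ∈ Z ✓.
(These identities are necessary conditions: they determine r and b for any design with these parameters, but do not by themselves prove that one exists.)

r = 170, b = 7310.


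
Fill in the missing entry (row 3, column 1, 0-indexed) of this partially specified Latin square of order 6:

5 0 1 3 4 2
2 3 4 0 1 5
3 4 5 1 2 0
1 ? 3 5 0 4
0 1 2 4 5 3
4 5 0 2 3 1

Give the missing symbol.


Row 3 contains symbols [0, 1, 3, 4, 5] — missing [2].
Column 1 contains symbols [0, 1, 3, 4, 5] — missing [2].
The missing symbol must appear in both missing sets; intersection = [2].
Therefore the hidden value is 2.

Missing value = 2.


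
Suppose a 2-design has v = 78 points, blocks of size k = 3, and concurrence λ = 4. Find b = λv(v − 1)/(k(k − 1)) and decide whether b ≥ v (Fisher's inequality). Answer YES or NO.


b = λv(v − 1)/(k(k − 1)) = 4·78·77/(3·2) = 24024/6 = 4004.
Compare with v = 78: b ≥ v, so Fisher's inequality holds.

YES


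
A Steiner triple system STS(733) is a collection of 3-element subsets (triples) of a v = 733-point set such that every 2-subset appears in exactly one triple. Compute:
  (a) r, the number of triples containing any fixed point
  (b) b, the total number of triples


An STS(v) is a 2-(v, 3, 1) BIBD: block size k = 3, λ = 1.
Replication: r(k − 1) = λ(v − 1) ⇒ r·2 = 733 − 1 = 732 ⇒ r = 366.
Block count: bk = vr ⇒ b·3 = 733·366 = 268278 ⇒ b = 89426.
(Check via b = v(v − 1)/6 = 733·732/6 = 536556/6 = 89426.)

r = 366, b = 89426.


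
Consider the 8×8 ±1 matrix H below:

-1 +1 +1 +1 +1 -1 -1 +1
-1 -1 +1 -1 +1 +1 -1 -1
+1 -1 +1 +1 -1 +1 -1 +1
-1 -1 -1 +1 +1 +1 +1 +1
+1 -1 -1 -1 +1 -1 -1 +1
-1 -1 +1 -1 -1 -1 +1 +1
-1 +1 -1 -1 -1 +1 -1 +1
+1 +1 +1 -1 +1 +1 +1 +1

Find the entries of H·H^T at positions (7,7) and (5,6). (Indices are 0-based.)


Row 5 of H: [-1, -1, 1, -1, -1, -1, 1, 1].
Row 6 of H: [-1, 1, -1, -1, -1, 1, -1, 1].
Row 7 of H: [1, 1, 1, -1, 1, 1, 1, 1].
(H·H^T)[7][7] = Σ_j H[7][j]·H[7][j] = (1)² + (1)² + (1)² + (-1)² + (1)² + (1)² + (1)² + (1)² = 1 + 1 + 1 + 1 + 1 + 1 + 1 + 1 = 8.
(H·H^T)[5][6] = Σ_j H[5][j]·H[6][j] = (-1)·(-1) + (-1)·(1) + (1)·(-1) + (-1)·(-1) + (-1)·(-1) + (-1)·(1) + (1)·(-1) + (1)·(1) = 1 + -1 + -1 + 1 + 1 + -1 + -1 + 1 = 0.
So rows 5 and 6 are orthogonal; the diagonal entry equals n = 8.

(7,7) entry = 8; (5,6) entry = 0.


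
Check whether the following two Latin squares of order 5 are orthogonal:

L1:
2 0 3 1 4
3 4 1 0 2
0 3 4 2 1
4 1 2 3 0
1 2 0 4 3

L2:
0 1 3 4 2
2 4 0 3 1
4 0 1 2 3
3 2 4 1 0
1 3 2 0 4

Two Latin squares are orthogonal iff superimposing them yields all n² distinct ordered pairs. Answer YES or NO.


Form the n² = 25 superimposed pairs (L1[i][j], L2[i][j]), row by row (rows and columns indexed from 0):
row 0: (2,0) (0,1) (3,3) (1,4) (4,2)
row 1: (3,2) (4,4) (1,0) (0,3) (2,1)
row 2: (0,4) (3,0) (4,1) (2,2) (1,3)
row 3: (4,3) (1,2) (2,4) (3,1) (0,0)
row 4: (1,1) (2,3) (0,2) (4,0) (3,4)
Orthogonality requires all 25 pairs distinct.
Check by first coordinate: for each symbol s of L1, list the L2 entries in the n cells where L1 = s; they must all differ.
  L1 = 0: L2 entries (in reading order) 1, 3, 4, 0, 2 — all 5 distinct ✓
  L1 = 1: L2 entries (in reading order) 4, 0, 3, 2, 1 — all 5 distinct ✓
  L1 = 2: L2 entries (in reading order) 0, 1, 2, 4, 3 — all 5 distinct ✓
  L1 = 3: L2 entries (in reading order) 3, 2, 0, 1, 4 — all 5 distinct ✓
  L1 = 4: L2 entries (in reading order) 2, 4, 1, 3, 0 — all 5 distinct ✓
Every symbol of L1 meets every symbol of L2 exactly once, so all 25 pairs are distinct (25 of 25).
Conclusion: YES.

YES


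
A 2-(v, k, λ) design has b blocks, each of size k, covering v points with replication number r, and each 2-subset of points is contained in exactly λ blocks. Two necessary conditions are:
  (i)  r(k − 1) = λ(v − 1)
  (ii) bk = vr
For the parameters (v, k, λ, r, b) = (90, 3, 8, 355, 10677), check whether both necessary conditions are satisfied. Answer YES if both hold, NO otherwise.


Condition (i): r(k − 1) = 355·2 = 710; λ(v − 1) = 8·89 = 712. Match? NO.
Condition (ii): bk = 10677·3 = 32031; vr = 90·355 = 31950. Match? NO.
Both conditions hold? NO.

NO


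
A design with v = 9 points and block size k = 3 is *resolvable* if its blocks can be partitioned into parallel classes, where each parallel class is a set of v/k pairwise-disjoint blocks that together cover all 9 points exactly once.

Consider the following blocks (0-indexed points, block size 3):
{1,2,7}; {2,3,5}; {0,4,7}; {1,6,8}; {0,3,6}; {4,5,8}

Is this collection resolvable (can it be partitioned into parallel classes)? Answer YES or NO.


v = 9, block size k = 3, number of blocks = 6.
For resolvability, blocks must partition into parallel classes of size v/k = 3.
Total blocks must therefore be a multiple of 3: 6 = 3·2 + 0 ⇒ divisible ✓.
Greedy packing gives 2 candidate class(es). Each should be a full parallel class (size 3, covers all 9 points).
  Class 1 (3 blocks): {1,2,7}; {0,3,6}; {4,5,8}. Points covered: [0, 1, 2, 3, 4, 5, 6, 7, 8].
  Class 2 (3 blocks): {2,3,5}; {0,4,7}; {1,6,8}. Points covered: [0, 1, 2, 3, 4, 5, 6, 7, 8].
All classes full (size 3)? YES. All classes cover every point? YES.
Resolvable? YES.

YES


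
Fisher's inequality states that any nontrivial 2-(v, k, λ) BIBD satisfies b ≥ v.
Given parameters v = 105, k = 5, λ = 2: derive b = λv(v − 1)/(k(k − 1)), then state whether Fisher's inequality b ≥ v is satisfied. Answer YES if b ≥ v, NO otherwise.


r = λ(v − 1)/(k − 1) = 2·104/4 = 52.
b = vr/k = 105·52/5 = 1092.
Fisher's inequality: b ≥ v ⇔ 1092 ≥ 105? YES.

YES


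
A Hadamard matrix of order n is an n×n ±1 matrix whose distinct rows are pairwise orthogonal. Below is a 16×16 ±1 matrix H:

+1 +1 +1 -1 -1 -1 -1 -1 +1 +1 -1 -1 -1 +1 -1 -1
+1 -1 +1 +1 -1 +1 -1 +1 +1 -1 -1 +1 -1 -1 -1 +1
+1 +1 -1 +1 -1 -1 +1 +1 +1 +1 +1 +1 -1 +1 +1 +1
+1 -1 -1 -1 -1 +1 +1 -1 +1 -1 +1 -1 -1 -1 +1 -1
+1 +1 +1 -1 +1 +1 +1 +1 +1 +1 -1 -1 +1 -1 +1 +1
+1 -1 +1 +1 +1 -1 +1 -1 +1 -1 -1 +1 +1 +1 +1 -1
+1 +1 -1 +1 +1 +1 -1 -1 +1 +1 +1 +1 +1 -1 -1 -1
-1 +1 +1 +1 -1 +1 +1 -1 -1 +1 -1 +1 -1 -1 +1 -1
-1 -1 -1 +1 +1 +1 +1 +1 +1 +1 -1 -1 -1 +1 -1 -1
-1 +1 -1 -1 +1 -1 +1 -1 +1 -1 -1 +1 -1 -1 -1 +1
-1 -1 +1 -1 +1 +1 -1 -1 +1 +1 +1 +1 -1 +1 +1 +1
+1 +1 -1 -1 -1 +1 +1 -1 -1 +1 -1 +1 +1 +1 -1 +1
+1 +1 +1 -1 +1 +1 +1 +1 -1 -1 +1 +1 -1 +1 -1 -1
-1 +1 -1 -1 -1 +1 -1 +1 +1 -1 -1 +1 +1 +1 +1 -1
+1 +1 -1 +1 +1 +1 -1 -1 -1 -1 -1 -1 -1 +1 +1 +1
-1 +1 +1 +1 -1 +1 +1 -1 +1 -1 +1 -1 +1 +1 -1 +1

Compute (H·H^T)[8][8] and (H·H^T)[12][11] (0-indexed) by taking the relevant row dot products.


Row 8 of H: [-1, -1, -1, 1, 1, 1, 1, 1, 1, 1, -1, -1, -1, 1, -1, -1].
Row 11 of H: [1, 1, -1, -1, -1, 1, 1, -1, -1, 1, -1, 1, 1, 1, -1, 1].
Row 12 of H: [1, 1, 1, -1, 1, 1, 1, 1, -1, -1, 1, 1, -1, 1, -1, -1].
(H·H^T)[8][8] = Σ_j H[8][j]·H[8][j] = (-1)² + (-1)² + (-1)² + (1)² + (1)² + (1)² + (1)² + (1)² + (1)² + (1)² + (-1)² + (-1)² + (-1)² + (1)² + (-1)² + (-1)² = 1 + 1 + 1 + 1 + 1 + 1 + 1 + 1 + 1 + 1 + 1 + 1 + 1 + 1 + 1 + 1 = 16.
(H·H^T)[12][11] = Σ_j H[12][j]·H[11][j] = (1)·(1) + (1)·(1) + (1)·(-1) + (-1)·(-1) + (1)·(-1) + (1)·(1) + (1)·(1) + (1)·(-1) + (-1)·(-1) + (-1)·(1) + (1)·(-1) + (1)·(1) + (-1)·(1) + (1)·(1) + (-1)·(-1) + (-1)·(1) = 1 + 1 + -1 + 1 + -1 + 1 + 1 + -1 + 1 + -1 + -1 + 1 + -1 + 1 + 1 + -1 = 2.
Rows 12 and 11 are not orthogonal (dot product = 2 ≠ 0), so H is not a Hadamard matrix.

(8,8) entry = 16; (12,11) entry = 2.


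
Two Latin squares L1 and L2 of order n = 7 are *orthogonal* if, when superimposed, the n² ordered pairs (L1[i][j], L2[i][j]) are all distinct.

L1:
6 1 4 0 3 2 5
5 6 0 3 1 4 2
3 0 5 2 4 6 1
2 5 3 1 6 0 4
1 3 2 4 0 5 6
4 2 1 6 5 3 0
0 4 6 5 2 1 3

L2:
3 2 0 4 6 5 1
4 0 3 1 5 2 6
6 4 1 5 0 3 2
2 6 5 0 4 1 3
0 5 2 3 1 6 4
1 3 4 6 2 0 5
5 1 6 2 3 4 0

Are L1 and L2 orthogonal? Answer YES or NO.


Form the n² = 49 superimposed pairs (L1[i][j], L2[i][j]), row by row (rows and columns indexed from 0):
row 0: (6,3) (1,2) (4,0) (0,4) (3,6) (2,5) (5,1)
row 1: (5,4) (6,0) (0,3) (3,1) (1,5) (4,2) (2,6)
row 2: (3,6) (0,4) (5,1) (2,5) (4,0) (6,3) (1,2)
row 3: (2,2) (5,6) (3,5) (1,0) (6,4) (0,1) (4,3)
row 4: (1,0) (3,5) (2,2) (4,3) (0,1) (5,6) (6,4)
row 5: (4,1) (2,3) (1,4) (6,6) (5,2) (3,0) (0,5)
row 6: (0,5) (4,1) (6,6) (5,2) (2,3) (1,4) (3,0)
Orthogonality requires all 49 pairs distinct.
But the pair (3,6) repeats: cell (0,4) has L1 = 3, L2 = 6, and cell (2,0) has L1 = 3, L2 = 6.
A repeated pair means some other pair never occurs (only 28 distinct pairs out of 49), so the squares are not orthogonal.
Conclusion: NO.

NO


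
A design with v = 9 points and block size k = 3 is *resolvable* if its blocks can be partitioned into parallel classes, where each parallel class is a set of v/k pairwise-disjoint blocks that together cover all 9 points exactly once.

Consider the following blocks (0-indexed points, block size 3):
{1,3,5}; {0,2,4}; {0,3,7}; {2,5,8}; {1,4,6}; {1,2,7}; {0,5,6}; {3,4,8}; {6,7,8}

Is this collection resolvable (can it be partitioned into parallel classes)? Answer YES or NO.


v = 9, block size k = 3, number of blocks = 9.
For resolvability, blocks must partition into parallel classes of size v/k = 3.
Total blocks must therefore be a multiple of 3: 9 = 3·3 + 0 ⇒ divisible ✓.
Greedy packing gives 3 candidate class(es). Each should be a full parallel class (size 3, covers all 9 points).
  Class 1 (3 blocks): {1,3,5}; {0,2,4}; {6,7,8}. Points covered: [0, 1, 2, 3, 4, 5, 6, 7, 8].
  Class 2 (3 blocks): {0,3,7}; {2,5,8}; {1,4,6}. Points covered: [0, 1, 2, 3, 4, 5, 6, 7, 8].
  Class 3 (3 blocks): {1,2,7}; {0,5,6}; {3,4,8}. Points covered: [0, 1, 2, 3, 4, 5, 6, 7, 8].
All classes full (size 3)? YES. All classes cover every point? YES.
Resolvable? YES.

YES


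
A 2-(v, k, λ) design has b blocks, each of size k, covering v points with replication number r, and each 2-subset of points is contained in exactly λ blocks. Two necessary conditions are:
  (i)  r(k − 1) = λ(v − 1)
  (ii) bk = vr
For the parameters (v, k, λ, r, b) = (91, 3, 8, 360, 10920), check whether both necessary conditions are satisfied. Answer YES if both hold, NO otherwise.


Condition (i): r(k − 1) = 360·2 = 720; λ(v − 1) = 8·90 = 720. Match? YES.
Condition (ii): bk = 10920·3 = 32760; vr = 91·360 = 32760. Match? YES.
Both conditions hold? YES.

YES


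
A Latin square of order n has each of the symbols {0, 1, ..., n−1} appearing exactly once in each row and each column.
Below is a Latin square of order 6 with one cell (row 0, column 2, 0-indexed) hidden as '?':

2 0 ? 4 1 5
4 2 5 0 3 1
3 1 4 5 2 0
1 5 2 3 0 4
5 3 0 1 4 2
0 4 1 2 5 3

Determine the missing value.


Row 0 contains symbols [0, 1, 2, 4, 5] — missing [3].
Column 2 contains symbols [0, 1, 2, 4, 5] — missing [3].
The missing symbol must appear in both missing sets; intersection = [3].
Therefore the hidden value is 3.

Missing value = 3.


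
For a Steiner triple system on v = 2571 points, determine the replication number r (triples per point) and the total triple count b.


An STS(v) is a 2-(v, 3, 1) BIBD: block size k = 3, λ = 1.
Replication: r(k − 1) = λ(v − 1) ⇒ r·2 = 2571 − 1 = 2570 ⇒ r = 1285.
Block count: bk = vr ⇒ b·3 = 2571·1285 = 3303735 ⇒ b = 1101245.

r = 1285, b = 1101245.


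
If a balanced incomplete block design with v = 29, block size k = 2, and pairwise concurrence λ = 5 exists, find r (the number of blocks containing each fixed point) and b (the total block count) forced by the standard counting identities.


Any 2-(v, k, λ) BIBD satisfies two necessary conditions:
  (i)  Each point sits in r blocks, and counting incidences through any fixed point gives r(k − 1) = λ(v − 1), so r = λ(v − 1)/(k − 1).
  (ii) Total incidences bk = vr, so b = vr/k.
Step 1: r = λ(v − 1)/(k − 1) = 5·(29 − 1)/(2 − 1) = 5·28/1 = 140/1 = 140.
Step 2: b = vr/k = 29·140/2 = 4060/2 = 2030.
Check integrality: r = 140 ∈ Z ✓, b = 2030 ∈ Z ✓.
(These identities are necessary conditions: they determine r and b for any design with these parameters, but do not by themselves prove that one exists.)

r = 140, b = 2030.


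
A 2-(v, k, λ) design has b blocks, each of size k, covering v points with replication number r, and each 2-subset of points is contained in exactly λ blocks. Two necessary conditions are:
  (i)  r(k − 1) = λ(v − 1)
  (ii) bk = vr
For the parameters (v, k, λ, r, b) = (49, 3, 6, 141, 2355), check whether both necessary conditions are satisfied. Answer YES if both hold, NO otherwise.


Condition (i): r(k − 1) = 141·2 = 282; λ(v − 1) = 6·48 = 288. Match? NO.
Condition (ii): bk = 2355·3 = 7065; vr = 49·141 = 6909. Match? NO.
Both conditions hold? NO.

NO


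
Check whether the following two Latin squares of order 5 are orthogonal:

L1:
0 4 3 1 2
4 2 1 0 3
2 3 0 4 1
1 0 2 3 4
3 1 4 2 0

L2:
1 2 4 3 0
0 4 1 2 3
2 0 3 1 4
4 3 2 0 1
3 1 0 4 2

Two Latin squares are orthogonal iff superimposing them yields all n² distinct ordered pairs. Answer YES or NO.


Form the n² = 25 superimposed pairs (L1[i][j], L2[i][j]), row by row (rows and columns indexed from 0):
row 0: (0,1) (4,2) (3,4) (1,3) (2,0)
row 1: (4,0) (2,4) (1,1) (0,2) (3,3)
row 2: (2,2) (3,0) (0,3) (4,1) (1,4)
row 3: (1,4) (0,3) (2,2) (3,0) (4,1)
row 4: (3,3) (1,1) (4,0) (2,4) (0,2)
Orthogonality requires all 25 pairs distinct.
But the pair (1,4) repeats: cell (2,4) has L1 = 1, L2 = 4, and cell (3,0) has L1 = 1, L2 = 4.
A repeated pair means some other pair never occurs (only 15 distinct pairs out of 25), so the squares are not orthogonal.
Conclusion: NO.

NO


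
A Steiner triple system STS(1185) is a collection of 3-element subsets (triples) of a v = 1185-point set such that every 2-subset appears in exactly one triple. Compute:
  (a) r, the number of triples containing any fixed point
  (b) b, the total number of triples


An STS(v) is a 2-(v, 3, 1) BIBD: block size k = 3, λ = 1.
Replication: r(k − 1) = λ(v − 1) ⇒ r·2 = 1185 − 1 = 1184 ⇒ r = 592.
Block count: bk = vr ⇒ b·3 = 1185·592 = 701520 ⇒ b = 233840.
(Check via b = v(v − 1)/6 = 1185·1184/6 = 1403040/6 = 233840.)

r = 592, b = 233840.


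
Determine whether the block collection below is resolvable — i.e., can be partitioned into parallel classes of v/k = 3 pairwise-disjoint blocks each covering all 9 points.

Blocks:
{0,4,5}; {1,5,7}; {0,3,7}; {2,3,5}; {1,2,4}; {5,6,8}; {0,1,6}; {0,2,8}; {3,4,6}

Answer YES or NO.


v = 9, block size k = 3, number of blocks = 9.
For resolvability, blocks must partition into parallel classes of size v/k = 3.
Total blocks must therefore be a multiple of 3: 9 = 3·3 + 0 ⇒ divisible ✓.
Consider block {0,4,5}. It intersects every other block in the collection, so no parallel class of size 3 can contain it.
Since every block must belong to some parallel class in a resolution, the collection cannot be partitioned into parallel classes.
Resolvable? NO.

NO


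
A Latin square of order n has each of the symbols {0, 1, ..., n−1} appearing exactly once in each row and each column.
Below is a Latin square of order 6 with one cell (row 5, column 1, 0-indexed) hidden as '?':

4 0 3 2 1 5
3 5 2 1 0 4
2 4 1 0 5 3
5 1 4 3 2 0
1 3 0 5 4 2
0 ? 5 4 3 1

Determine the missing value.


Row 5 contains symbols [0, 1, 3, 4, 5] — missing [2].
Column 1 contains symbols [0, 1, 3, 4, 5] — missing [2].
The missing symbol must appear in both missing sets; intersection = [2].
Therefore the hidden value is 2.

Missing value = 2.


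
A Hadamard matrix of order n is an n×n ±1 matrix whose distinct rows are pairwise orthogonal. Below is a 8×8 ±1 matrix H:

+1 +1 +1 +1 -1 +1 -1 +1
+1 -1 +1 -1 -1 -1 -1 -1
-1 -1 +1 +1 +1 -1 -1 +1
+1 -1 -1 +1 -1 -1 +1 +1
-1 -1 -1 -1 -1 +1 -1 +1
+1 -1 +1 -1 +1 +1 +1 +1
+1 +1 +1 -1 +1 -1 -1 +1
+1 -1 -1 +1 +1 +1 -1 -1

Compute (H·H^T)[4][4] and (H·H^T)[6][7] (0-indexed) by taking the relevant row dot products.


Row 4 of H: [-1, -1, -1, -1, -1, 1, -1, 1].
Row 6 of H: [1, 1, 1, -1, 1, -1, -1, 1].
Row 7 of H: [1, -1, -1, 1, 1, 1, -1, -1].
(H·H^T)[4][4] = Σ_j H[4][j]·H[4][j] = (-1)² + (-1)² + (-1)² + (-1)² + (-1)² + (1)² + (-1)² + (1)² = 1 + 1 + 1 + 1 + 1 + 1 + 1 + 1 = 8.
(H·H^T)[6][7] = Σ_j H[6][j]·H[7][j] = (1)·(1) + (1)·(-1) + (1)·(-1) + (-1)·(1) + (1)·(1) + (-1)·(1) + (-1)·(-1) + (1)·(-1) = 1 + -1 + -1 + -1 + 1 + -1 + 1 + -1 = -2.
Rows 6 and 7 are not orthogonal (dot product = -2 ≠ 0), so H is not a Hadamard matrix.

(4,4) entry = 8; (6,7) entry = -2.


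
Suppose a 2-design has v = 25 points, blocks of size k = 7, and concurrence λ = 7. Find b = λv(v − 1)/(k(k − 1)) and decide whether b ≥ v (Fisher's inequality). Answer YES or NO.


b = λv(v − 1)/(k(k − 1)) = 7·25·24/(7·6) = 4200/42 = 100.
Compare with v = 25: b ≥ v, so Fisher's inequality holds.

YES


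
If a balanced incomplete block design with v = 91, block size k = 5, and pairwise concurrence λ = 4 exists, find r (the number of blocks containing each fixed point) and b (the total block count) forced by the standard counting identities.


Any 2-(v, k, λ) BIBD satisfies two necessary conditions:
  (i)  Each point sits in r blocks, and counting incidences through any fixed point gives r(k − 1) = λ(v − 1), so r = λ(v − 1)/(k − 1).
  (ii) Total incidences bk = vr, so b = vr/k.
Step 1: r = λ(v − 1)/(k − 1) = 4·(91 − 1)/(5 − 1) = 4·90/4 = 360/4 = 90.
Step 2: b = vr/k = 91·90/5 = 8190/5 = 1638.
Check integrality: r = 90 ∈ Z ✓, b = 1638 ∈ Z ✓.
(These identities are necessary conditions: they determine r and b for any design with these parameters, but do not by themselves prove that one exists.)

r = 90, b = 1638.


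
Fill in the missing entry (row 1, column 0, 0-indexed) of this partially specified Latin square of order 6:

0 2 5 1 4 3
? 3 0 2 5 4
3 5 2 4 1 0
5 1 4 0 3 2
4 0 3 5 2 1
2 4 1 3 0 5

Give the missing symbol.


Row 1 contains symbols [0, 2, 3, 4, 5] — missing [1].
Column 0 contains symbols [0, 2, 3, 4, 5] — missing [1].
The missing symbol must appear in both missing sets; intersection = [1].
Therefore the hidden value is 1.

Missing value = 1.


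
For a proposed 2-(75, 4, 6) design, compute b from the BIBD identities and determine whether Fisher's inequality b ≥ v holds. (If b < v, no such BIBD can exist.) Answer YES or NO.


r = λ(v − 1)/(k − 1) = 6·74/3 = 148.
b = vr/k = 75·148/4 = 2775.
Fisher's inequality: b ≥ v ⇔ 2775 ≥ 75? YES.

YES


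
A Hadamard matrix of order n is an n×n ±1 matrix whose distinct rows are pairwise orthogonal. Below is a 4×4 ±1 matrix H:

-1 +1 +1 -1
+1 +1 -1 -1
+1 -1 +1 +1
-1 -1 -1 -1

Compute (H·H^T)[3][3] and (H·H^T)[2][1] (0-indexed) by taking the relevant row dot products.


Row 1 of H: [1, 1, -1, -1].
Row 2 of H: [1, -1, 1, 1].
Row 3 of H: [-1, -1, -1, -1].
(H·H^T)[3][3] = Σ_j H[3][j]·H[3][j] = (-1)² + (-1)² + (-1)² + (-1)² = 1 + 1 + 1 + 1 = 4.
(H·H^T)[2][1] = Σ_j H[2][j]·H[1][j] = (1)·(1) + (-1)·(1) + (1)·(-1) + (1)·(-1) = 1 + -1 + -1 + -1 = -2.
Rows 2 and 1 are not orthogonal (dot product = -2 ≠ 0), so H is not a Hadamard matrix.

(3,3) entry = 4; (2,1) entry = -2.


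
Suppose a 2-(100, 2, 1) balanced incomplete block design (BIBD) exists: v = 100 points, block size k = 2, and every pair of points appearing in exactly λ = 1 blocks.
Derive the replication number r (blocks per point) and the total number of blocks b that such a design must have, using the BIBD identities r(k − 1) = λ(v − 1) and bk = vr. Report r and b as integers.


Any 2-(v, k, λ) BIBD satisfies two necessary conditions:
  (i)  Each point sits in r blocks, and counting incidences through any fixed point gives r(k − 1) = λ(v − 1), so r = λ(v − 1)/(k − 1).
  (ii) Total incidences bk = vr, so b = vr/k.
Step 1: r = λ(v − 1)/(k − 1) = 1·(100 − 1)/(2 − 1) = 1·99/1 = 99/1 = 99.
Step 2: b = vr/k = 100·99/2 = 9900/2 = 4950.
Check integrality: r = 99 ∈ Z ✓, b = 4950 ∈ Z ✓.
(These identities are necessary conditions: they determine r and b for any design with these parameters, but do not by themselves prove that one exists.)

r = 99, b = 4950.


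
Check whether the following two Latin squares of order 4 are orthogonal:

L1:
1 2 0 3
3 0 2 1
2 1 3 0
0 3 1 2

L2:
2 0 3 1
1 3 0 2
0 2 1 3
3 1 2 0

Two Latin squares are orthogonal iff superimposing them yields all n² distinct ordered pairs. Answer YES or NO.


Form the n² = 16 superimposed pairs (L1[i][j], L2[i][j]), row by row (rows and columns indexed from 0):
row 0: (1,2) (2,0) (0,3) (3,1)
row 1: (3,1) (0,3) (2,0) (1,2)
row 2: (2,0) (1,2) (3,1) (0,3)
row 3: (0,3) (3,1) (1,2) (2,0)
Orthogonality requires all 16 pairs distinct.
But the pair (3,1) repeats: cell (0,3) has L1 = 3, L2 = 1, and cell (1,0) has L1 = 3, L2 = 1.
A repeated pair means some other pair never occurs (only 4 distinct pairs out of 16), so the squares are not orthogonal.
Conclusion: NO.

NO


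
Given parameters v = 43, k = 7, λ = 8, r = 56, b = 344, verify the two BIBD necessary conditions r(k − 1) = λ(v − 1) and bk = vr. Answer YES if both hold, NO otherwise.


Condition (i): r(k − 1) = 56·6 = 336; λ(v − 1) = 8·42 = 336. Match? YES.
Condition (ii): bk = 344·7 = 2408; vr = 43·56 = 2408. Match? YES.
Both conditions hold? YES.

YES


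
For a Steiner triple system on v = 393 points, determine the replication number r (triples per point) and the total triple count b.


An STS(v) is a 2-(v, 3, 1) BIBD: block size k = 3, λ = 1.
Replication: r(k − 1) = λ(v − 1) ⇒ r·2 = 393 − 1 = 392 ⇒ r = 196.
Block count: b = v(v − 1)/6 = 393·392/6 = 154056/6 = 25676.
(Check via bk = vr: 25676·3 = 77028 = 393·196 = 77028 ✓.)

r = 196, b = 25676.


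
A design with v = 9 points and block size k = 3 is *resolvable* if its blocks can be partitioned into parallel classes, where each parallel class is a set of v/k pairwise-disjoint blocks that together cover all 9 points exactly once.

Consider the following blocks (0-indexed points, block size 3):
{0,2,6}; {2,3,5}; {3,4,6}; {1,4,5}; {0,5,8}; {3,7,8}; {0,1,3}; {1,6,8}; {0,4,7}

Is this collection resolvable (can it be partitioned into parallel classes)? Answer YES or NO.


v = 9, block size k = 3, number of blocks = 9.
For resolvability, blocks must partition into parallel classes of size v/k = 3.
Total blocks must therefore be a multiple of 3: 9 = 3·3 + 0 ⇒ divisible ✓.
Consider block {3,4,6}. The only other block(s) in the collection disjoint from it are {0,5,8} — just 1 block(s). Any parallel class containing {3,4,6} would need 2 other blocks each disjoint from it, so no parallel class of size 3 can contain {3,4,6}.
Since every block must belong to some parallel class in a resolution, the collection cannot be partitioned into parallel classes.
Resolvable? NO.

NO


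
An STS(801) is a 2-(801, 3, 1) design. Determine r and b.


An STS(v) is a 2-(v, 3, 1) BIBD: block size k = 3, λ = 1.
Replication: r(k − 1) = λ(v − 1) ⇒ r·2 = 801 − 1 = 800 ⇒ r = 400.
Block count: bk = vr ⇒ b·3 = 801·400 = 320400 ⇒ b = 106800.
(Check via b = v(v − 1)/6 = 801·800/6 = 640800/6 = 106800.)

r = 400, b = 106800.
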